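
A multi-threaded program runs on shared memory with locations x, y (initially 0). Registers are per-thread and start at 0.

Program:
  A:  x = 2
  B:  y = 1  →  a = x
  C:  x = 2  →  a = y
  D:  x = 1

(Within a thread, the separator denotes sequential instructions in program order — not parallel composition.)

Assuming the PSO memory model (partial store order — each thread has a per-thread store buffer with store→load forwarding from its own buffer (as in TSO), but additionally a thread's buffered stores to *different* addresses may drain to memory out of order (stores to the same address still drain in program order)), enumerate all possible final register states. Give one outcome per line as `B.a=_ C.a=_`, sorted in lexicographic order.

outcome vector order: (B.a,C.a)
|PSO outcomes| = 6

B.a=0 C.a=0
B.a=0 C.a=1
B.a=1 C.a=0
B.a=1 C.a=1
B.a=2 C.a=0
B.a=2 C.a=1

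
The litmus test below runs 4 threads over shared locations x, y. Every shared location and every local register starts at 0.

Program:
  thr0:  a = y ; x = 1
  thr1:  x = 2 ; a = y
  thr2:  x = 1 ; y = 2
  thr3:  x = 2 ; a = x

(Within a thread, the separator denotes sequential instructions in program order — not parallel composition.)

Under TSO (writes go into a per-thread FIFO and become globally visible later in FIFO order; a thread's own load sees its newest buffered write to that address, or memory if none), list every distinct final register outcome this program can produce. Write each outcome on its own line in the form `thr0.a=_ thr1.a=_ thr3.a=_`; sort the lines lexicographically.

outcome vector order: (thr0.a,thr1.a,thr3.a)
|TSO outcomes| = 8

thr0.a=0 thr1.a=0 thr3.a=1
thr0.a=0 thr1.a=0 thr3.a=2
thr0.a=0 thr1.a=2 thr3.a=1
thr0.a=0 thr1.a=2 thr3.a=2
thr0.a=2 thr1.a=0 thr3.a=1
thr0.a=2 thr1.a=0 thr3.a=2
thr0.a=2 thr1.a=2 thr3.a=1
thr0.a=2 thr1.a=2 thr3.a=2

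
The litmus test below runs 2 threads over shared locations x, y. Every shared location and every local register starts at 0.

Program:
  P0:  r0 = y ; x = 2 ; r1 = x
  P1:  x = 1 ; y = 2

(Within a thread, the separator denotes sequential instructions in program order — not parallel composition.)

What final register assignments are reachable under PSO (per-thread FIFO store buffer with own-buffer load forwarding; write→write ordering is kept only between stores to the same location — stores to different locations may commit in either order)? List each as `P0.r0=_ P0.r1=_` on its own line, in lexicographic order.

P0.r0=0 P0.r1=1
P0.r0=0 P0.r1=2
P0.r0=2 P0.r1=1
P0.r0=2 P0.r1=2

outcome vector order: (P0.r0,P0.r1)
|PSO outcomes| = 4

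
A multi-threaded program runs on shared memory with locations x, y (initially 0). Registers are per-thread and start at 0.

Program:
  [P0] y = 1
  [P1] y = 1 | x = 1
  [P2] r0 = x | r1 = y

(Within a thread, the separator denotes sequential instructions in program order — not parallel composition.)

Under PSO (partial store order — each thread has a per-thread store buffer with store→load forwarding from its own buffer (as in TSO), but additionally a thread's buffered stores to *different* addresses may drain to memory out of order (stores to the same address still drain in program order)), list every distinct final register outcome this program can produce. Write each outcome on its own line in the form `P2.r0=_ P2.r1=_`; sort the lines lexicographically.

outcome vector order: (P2.r0,P2.r1)
|PSO outcomes| = 4

P2.r0=0 P2.r1=0
P2.r0=0 P2.r1=1
P2.r0=1 P2.r1=0
P2.r0=1 P2.r1=1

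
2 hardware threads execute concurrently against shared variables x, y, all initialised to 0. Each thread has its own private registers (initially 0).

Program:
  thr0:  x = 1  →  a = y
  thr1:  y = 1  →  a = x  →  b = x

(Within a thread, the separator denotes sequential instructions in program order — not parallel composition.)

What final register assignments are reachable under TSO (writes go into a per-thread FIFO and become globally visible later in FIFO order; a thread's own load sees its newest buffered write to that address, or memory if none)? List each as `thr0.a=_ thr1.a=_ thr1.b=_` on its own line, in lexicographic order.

thr0.a=0 thr1.a=0 thr1.b=0
thr0.a=0 thr1.a=0 thr1.b=1
thr0.a=0 thr1.a=1 thr1.b=1
thr0.a=1 thr1.a=0 thr1.b=0
thr0.a=1 thr1.a=0 thr1.b=1
thr0.a=1 thr1.a=1 thr1.b=1

outcome vector order: (thr0.a,thr1.a,thr1.b)
|TSO outcomes| = 6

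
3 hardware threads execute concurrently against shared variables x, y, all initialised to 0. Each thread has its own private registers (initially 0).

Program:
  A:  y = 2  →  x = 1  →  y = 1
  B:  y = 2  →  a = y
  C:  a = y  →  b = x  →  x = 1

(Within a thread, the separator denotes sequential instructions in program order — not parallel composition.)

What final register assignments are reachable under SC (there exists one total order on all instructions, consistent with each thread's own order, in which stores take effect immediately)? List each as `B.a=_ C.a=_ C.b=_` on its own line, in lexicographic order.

B.a=1 C.a=0 C.b=0
B.a=1 C.a=0 C.b=1
B.a=1 C.a=1 C.b=1
B.a=1 C.a=2 C.b=0
B.a=1 C.a=2 C.b=1
B.a=2 C.a=0 C.b=0
B.a=2 C.a=0 C.b=1
B.a=2 C.a=1 C.b=1
B.a=2 C.a=2 C.b=0
B.a=2 C.a=2 C.b=1

outcome vector order: (B.a,C.a,C.b)
|SC outcomes| = 10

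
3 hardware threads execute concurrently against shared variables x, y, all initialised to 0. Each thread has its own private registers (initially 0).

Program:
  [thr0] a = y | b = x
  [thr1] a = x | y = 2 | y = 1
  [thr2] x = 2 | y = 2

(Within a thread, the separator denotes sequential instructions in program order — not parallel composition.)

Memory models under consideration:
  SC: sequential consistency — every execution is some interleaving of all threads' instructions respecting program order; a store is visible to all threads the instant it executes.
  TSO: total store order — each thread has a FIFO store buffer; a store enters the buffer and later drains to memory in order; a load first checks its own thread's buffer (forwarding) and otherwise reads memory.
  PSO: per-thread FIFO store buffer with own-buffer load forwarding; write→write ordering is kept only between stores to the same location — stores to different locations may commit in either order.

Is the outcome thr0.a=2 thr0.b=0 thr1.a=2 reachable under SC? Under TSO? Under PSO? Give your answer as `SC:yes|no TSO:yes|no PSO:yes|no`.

SC:no TSO:no PSO:yes

outcome vector order: (thr0.a,thr0.b,thr1.a)
[SC] allowed = {(0,0,0), (0,0,2), (0,2,0), (0,2,2), (1,0,0), (1,2,0), (1,2,2), (2,0,0), (2,2,0), (2,2,2)}
[TSO] allowed = {(0,0,0), (0,0,2), (0,2,0), (0,2,2), (1,0,0), (1,2,0), (1,2,2), (2,0,0), (2,2,0), (2,2,2)}
[PSO] allowed = {(0,0,0), (0,0,2), (0,2,0), (0,2,2), (1,0,0), (1,2,0), (1,2,2), (2,0,0), (2,0,2), (2,2,0), (2,2,2)}
target (2,0,2) ∈ {PSO}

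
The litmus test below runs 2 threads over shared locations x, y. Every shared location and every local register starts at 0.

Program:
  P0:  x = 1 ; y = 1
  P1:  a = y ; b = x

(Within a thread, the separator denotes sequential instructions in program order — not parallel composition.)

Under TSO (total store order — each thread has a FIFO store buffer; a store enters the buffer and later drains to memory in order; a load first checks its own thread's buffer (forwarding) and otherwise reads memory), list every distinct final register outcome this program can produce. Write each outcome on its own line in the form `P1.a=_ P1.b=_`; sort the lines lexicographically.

outcome vector order: (P1.a,P1.b)
|TSO outcomes| = 3

P1.a=0 P1.b=0
P1.a=0 P1.b=1
P1.a=1 P1.b=1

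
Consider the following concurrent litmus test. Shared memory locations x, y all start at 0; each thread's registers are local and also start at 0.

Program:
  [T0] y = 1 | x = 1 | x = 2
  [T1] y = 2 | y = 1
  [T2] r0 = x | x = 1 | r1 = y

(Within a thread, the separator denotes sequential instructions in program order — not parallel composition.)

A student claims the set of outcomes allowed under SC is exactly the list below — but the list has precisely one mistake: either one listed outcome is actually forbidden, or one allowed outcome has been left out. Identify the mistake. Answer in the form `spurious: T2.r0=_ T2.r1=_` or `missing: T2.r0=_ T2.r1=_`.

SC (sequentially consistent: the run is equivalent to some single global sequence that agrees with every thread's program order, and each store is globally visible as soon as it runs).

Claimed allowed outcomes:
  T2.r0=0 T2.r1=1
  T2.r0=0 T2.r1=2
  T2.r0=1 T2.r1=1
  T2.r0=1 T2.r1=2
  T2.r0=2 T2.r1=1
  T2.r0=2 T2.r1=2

missing: T2.r0=0 T2.r1=0

outcome vector order: (T2.r0,T2.r1)
SC: 7 outcomes — {0/0; 0/1; 0/2; 1/1; 1/2; 2/1; 2/2}
SC∖claimed = {0/0}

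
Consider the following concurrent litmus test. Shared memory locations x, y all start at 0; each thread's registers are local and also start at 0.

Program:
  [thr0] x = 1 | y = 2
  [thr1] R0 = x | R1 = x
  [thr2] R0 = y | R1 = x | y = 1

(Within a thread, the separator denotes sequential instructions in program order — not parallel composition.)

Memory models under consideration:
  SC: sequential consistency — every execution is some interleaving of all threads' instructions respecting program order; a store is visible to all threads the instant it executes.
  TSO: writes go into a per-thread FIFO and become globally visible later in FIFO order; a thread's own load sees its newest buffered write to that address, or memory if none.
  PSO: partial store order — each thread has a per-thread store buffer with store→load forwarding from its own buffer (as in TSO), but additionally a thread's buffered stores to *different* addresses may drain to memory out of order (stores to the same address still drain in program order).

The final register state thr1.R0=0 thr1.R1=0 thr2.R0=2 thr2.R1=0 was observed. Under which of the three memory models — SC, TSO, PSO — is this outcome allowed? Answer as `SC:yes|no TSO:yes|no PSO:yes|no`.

outcome vector order: (thr1.R0,thr1.R1,thr2.R0,thr2.R1)
[SC] allowed = {0000; 0001; 0021; 0100; 0101; 0121; 1100; 1101; 1121}
[TSO] allowed = {0000; 0001; 0021; 0100; 0101; 0121; 1100; 1101; 1121}
[PSO] allowed = {0000; 0001; 0020; 0021; 0100; 0101; 0120; 0121; 1100; 1101; 1120; 1121}
target 0020 ∈ {PSO}

SC:no TSO:no PSO:yes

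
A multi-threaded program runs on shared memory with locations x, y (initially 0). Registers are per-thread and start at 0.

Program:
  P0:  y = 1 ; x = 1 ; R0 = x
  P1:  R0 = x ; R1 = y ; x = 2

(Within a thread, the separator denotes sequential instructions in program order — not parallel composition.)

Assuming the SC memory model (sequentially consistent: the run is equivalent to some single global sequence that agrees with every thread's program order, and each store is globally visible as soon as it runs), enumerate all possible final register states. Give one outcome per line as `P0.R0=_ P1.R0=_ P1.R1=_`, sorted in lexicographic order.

outcome vector order: (P0.R0,P1.R0,P1.R1)
|SC outcomes| = 6

P0.R0=1 P1.R0=0 P1.R1=0
P0.R0=1 P1.R0=0 P1.R1=1
P0.R0=1 P1.R0=1 P1.R1=1
P0.R0=2 P1.R0=0 P1.R1=0
P0.R0=2 P1.R0=0 P1.R1=1
P0.R0=2 P1.R0=1 P1.R1=1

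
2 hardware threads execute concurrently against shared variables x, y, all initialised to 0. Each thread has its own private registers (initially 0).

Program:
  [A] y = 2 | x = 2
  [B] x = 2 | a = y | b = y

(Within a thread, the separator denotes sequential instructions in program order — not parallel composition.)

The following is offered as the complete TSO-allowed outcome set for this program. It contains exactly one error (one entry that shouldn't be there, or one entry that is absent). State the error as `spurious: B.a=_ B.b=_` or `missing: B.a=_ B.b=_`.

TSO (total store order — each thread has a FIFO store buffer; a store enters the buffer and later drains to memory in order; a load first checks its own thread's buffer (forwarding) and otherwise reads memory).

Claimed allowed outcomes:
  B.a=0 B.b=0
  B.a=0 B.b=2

outcome vector order: (B.a,B.b)
[TSO] allowed = {(0,0), (0,2), (2,2)}
TSO∖claimed = {(2,2)}

missing: B.a=2 B.b=2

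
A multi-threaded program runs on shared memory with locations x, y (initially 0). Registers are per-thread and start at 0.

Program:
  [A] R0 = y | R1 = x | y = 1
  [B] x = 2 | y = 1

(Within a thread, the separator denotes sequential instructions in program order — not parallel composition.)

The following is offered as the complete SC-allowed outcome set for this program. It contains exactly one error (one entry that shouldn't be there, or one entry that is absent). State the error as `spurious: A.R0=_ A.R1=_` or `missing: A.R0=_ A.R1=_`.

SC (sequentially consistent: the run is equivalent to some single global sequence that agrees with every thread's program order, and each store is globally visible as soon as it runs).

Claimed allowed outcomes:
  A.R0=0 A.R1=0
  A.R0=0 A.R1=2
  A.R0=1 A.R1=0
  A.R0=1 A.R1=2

spurious: A.R0=1 A.R1=0

outcome vector order: (A.R0,A.R1)
SC: 3 outcomes — {<0 0> <0 2> <1 2>}
claimed∖SC = {<1 0>}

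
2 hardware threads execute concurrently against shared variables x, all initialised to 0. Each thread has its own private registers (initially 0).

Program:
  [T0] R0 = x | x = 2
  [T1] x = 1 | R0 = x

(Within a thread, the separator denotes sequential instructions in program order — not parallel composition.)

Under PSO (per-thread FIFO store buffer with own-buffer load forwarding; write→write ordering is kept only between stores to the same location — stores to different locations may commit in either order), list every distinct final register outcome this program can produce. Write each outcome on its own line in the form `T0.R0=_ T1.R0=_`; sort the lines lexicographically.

outcome vector order: (T0.R0,T1.R0)
|PSO outcomes| = 4

T0.R0=0 T1.R0=1
T0.R0=0 T1.R0=2
T0.R0=1 T1.R0=1
T0.R0=1 T1.R0=2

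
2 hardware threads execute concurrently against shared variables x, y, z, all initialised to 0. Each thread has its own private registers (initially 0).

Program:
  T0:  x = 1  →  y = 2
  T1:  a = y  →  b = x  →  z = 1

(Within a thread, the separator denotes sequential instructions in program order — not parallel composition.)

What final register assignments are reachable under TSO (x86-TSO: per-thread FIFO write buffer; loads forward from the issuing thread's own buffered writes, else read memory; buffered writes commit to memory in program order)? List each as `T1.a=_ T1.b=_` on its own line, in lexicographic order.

outcome vector order: (T1.a,T1.b)
|TSO outcomes| = 3

T1.a=0 T1.b=0
T1.a=0 T1.b=1
T1.a=2 T1.b=1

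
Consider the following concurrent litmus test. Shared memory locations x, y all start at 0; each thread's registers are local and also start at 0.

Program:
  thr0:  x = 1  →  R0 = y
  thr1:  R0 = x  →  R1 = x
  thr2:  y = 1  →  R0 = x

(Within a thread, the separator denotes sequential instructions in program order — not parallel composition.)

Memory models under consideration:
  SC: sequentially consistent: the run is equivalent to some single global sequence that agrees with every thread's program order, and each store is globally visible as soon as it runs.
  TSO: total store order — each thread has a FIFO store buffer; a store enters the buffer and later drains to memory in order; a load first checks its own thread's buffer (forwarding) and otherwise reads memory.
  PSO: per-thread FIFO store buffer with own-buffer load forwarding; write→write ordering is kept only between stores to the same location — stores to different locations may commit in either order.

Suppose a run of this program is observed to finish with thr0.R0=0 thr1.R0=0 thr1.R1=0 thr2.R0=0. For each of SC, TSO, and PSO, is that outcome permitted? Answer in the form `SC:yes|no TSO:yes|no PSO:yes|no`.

outcome vector order: (thr0.R0,thr1.R0,thr1.R1,thr2.R0)
under SC → 0001; 0011; 0111; 1000; 1001; 1010; 1011; 1110; 1111
under TSO → 0000; 0001; 0010; 0011; 0110; 0111; 1000; 1001; 1010; 1011; 1110; 1111
under PSO → 0000; 0001; 0010; 0011; 0110; 0111; 1000; 1001; 1010; 1011; 1110; 1111
target 0000 ∈ {TSO,PSO}

SC:no TSO:yes PSO:yes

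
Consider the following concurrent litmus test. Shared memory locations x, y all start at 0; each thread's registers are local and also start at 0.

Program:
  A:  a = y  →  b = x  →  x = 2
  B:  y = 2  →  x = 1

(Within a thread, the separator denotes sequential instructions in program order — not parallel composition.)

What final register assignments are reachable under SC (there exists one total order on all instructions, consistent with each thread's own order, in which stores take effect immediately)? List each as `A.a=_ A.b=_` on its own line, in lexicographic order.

A.a=0 A.b=0
A.a=0 A.b=1
A.a=2 A.b=0
A.a=2 A.b=1

outcome vector order: (A.a,A.b)
|SC outcomes| = 4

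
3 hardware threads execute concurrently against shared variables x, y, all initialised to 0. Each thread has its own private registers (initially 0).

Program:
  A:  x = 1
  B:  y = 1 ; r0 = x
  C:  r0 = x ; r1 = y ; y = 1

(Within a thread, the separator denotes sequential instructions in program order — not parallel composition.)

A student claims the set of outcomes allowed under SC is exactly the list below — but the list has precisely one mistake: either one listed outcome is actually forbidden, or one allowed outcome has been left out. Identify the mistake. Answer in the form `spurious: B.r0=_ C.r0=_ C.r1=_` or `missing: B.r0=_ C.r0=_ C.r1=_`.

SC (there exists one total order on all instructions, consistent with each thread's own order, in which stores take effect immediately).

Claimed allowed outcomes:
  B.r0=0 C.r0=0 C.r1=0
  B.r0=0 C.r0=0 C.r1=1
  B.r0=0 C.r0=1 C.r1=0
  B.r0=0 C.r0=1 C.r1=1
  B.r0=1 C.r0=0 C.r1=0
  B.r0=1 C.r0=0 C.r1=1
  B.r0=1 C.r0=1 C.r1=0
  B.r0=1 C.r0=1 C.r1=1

outcome vector order: (B.r0,C.r0,C.r1)
SC (7): (0,0,0); (0,0,1); (0,1,1); (1,0,0); (1,0,1); (1,1,0); (1,1,1)
claimed∖SC = {(0,1,0)}

spurious: B.r0=0 C.r0=1 C.r1=0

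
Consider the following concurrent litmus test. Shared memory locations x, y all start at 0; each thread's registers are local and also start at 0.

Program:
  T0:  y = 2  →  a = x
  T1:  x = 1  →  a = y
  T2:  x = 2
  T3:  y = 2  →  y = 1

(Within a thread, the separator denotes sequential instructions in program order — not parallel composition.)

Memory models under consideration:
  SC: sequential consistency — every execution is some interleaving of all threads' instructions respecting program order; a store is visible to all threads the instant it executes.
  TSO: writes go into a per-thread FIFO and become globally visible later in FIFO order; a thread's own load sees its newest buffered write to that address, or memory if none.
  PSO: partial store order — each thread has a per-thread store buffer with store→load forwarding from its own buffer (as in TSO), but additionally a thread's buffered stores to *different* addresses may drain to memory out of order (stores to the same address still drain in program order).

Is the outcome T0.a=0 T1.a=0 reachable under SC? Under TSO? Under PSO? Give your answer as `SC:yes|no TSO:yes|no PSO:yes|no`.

SC:no TSO:yes PSO:yes

outcome vector order: (T0.a,T1.a)
[SC] allowed = {0/1; 0/2; 1/0; 1/1; 1/2; 2/0; 2/1; 2/2}
[TSO] allowed = {0/0; 0/1; 0/2; 1/0; 1/1; 1/2; 2/0; 2/1; 2/2}
[PSO] allowed = {0/0; 0/1; 0/2; 1/0; 1/1; 1/2; 2/0; 2/1; 2/2}
target 0/0 ∈ {TSO,PSO}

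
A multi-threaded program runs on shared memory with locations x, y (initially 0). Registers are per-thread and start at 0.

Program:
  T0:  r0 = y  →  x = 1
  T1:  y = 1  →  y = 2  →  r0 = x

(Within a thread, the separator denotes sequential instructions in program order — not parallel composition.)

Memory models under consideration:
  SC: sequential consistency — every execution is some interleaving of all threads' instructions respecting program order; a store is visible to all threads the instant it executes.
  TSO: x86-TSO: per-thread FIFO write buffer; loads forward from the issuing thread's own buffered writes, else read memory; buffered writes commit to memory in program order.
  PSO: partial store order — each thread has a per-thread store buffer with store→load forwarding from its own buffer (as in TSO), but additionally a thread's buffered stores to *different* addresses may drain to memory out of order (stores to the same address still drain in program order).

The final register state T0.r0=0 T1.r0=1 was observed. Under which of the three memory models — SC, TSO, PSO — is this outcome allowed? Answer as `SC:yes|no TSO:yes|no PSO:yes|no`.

SC:yes TSO:yes PSO:yes

outcome vector order: (T0.r0,T1.r0)
[SC] allowed = {0/0, 0/1, 1/0, 1/1, 2/0, 2/1}
[TSO] allowed = {0/0, 0/1, 1/0, 1/1, 2/0, 2/1}
[PSO] allowed = {0/0, 0/1, 1/0, 1/1, 2/0, 2/1}
target 0/1 ∈ {SC,TSO,PSO}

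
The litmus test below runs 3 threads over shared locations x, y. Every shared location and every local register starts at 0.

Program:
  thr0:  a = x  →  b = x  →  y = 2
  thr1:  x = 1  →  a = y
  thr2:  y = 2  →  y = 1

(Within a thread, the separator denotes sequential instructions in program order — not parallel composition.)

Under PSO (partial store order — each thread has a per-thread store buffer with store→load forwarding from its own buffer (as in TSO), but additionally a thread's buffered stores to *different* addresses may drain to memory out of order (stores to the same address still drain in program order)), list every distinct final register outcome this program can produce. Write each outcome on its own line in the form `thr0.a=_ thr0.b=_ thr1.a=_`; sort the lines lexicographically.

thr0.a=0 thr0.b=0 thr1.a=0
thr0.a=0 thr0.b=0 thr1.a=1
thr0.a=0 thr0.b=0 thr1.a=2
thr0.a=0 thr0.b=1 thr1.a=0
thr0.a=0 thr0.b=1 thr1.a=1
thr0.a=0 thr0.b=1 thr1.a=2
thr0.a=1 thr0.b=1 thr1.a=0
thr0.a=1 thr0.b=1 thr1.a=1
thr0.a=1 thr0.b=1 thr1.a=2

outcome vector order: (thr0.a,thr0.b,thr1.a)
|PSO outcomes| = 9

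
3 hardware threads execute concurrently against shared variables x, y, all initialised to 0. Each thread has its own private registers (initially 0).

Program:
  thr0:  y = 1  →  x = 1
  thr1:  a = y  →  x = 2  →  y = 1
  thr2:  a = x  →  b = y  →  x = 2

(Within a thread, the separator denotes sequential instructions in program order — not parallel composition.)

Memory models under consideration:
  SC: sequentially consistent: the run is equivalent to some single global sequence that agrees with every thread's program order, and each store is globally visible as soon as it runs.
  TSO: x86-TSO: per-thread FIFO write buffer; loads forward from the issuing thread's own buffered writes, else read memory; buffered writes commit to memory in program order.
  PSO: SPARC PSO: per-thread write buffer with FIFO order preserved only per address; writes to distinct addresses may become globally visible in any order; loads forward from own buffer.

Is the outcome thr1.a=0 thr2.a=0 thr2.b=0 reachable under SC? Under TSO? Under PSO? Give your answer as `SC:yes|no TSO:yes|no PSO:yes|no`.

SC:yes TSO:yes PSO:yes

outcome vector order: (thr1.a,thr2.a,thr2.b)
under SC → <0 0 0> <0 0 1> <0 1 1> <0 2 0> <0 2 1> <1 0 0> <1 0 1> <1 1 1> <1 2 1>
under TSO → <0 0 0> <0 0 1> <0 1 1> <0 2 0> <0 2 1> <1 0 0> <1 0 1> <1 1 1> <1 2 1>
under PSO → <0 0 0> <0 0 1> <0 1 0> <0 1 1> <0 2 0> <0 2 1> <1 0 0> <1 0 1> <1 1 0> <1 1 1> <1 2 1>
target <0 0 0> ∈ {SC,TSO,PSO}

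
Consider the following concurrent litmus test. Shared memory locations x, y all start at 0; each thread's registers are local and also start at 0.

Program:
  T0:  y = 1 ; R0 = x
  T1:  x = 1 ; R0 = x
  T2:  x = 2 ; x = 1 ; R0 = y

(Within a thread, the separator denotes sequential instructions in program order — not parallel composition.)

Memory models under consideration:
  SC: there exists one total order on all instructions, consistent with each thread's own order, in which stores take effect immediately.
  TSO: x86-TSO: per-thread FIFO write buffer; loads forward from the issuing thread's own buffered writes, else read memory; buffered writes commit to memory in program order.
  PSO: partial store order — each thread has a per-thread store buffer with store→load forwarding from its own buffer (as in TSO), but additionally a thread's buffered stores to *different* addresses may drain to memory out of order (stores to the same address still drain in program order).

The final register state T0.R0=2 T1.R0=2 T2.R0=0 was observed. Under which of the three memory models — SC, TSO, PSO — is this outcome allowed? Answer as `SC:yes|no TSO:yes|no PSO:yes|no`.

SC:no TSO:yes PSO:yes

outcome vector order: (T0.R0,T1.R0,T2.R0)
under SC → 0/1/1 0/2/1 1/1/0 1/1/1 1/2/0 1/2/1 2/1/1 2/2/1
under TSO → 0/1/0 0/1/1 0/2/0 0/2/1 1/1/0 1/1/1 1/2/0 1/2/1 2/1/0 2/1/1 2/2/0 2/2/1
under PSO → 0/1/0 0/1/1 0/2/0 0/2/1 1/1/0 1/1/1 1/2/0 1/2/1 2/1/0 2/1/1 2/2/0 2/2/1
target 2/2/0 ∈ {TSO,PSO}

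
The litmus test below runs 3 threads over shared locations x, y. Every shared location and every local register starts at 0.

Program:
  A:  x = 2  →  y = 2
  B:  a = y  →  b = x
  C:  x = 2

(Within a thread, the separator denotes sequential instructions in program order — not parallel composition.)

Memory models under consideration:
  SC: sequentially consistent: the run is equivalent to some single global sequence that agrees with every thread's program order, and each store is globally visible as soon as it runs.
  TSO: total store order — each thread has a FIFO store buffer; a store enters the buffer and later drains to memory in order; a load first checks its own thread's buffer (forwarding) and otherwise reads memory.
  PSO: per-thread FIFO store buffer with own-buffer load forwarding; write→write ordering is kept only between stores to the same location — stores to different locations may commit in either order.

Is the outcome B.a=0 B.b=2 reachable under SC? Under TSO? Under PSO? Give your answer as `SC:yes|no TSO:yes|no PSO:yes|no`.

SC:yes TSO:yes PSO:yes

outcome vector order: (B.a,B.b)
[SC] allowed = {<0 0> <0 2> <2 2>}
[TSO] allowed = {<0 0> <0 2> <2 2>}
[PSO] allowed = {<0 0> <0 2> <2 0> <2 2>}
target <0 2> ∈ {SC,TSO,PSO}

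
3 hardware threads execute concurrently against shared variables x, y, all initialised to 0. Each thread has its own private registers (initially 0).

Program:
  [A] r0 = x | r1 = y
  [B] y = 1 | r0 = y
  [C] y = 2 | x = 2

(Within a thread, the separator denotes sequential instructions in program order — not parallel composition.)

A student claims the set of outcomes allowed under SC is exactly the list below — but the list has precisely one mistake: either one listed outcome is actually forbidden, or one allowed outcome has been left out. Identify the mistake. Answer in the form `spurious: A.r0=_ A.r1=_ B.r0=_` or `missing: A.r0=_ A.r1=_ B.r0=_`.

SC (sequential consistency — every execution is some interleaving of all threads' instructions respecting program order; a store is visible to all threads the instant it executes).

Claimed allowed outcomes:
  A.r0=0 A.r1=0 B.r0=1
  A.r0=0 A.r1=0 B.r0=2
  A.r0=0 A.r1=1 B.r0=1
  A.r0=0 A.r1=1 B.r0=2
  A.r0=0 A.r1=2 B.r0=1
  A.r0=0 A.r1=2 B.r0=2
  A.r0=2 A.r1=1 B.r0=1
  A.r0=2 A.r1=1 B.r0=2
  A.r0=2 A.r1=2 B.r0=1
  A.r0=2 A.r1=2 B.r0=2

outcome vector order: (A.r0,A.r1,B.r0)
under SC → <0 0 1> <0 0 2> <0 1 1> <0 1 2> <0 2 1> <0 2 2> <2 1 1> <2 2 1> <2 2 2>
claimed∖SC = {<2 1 2>}

spurious: A.r0=2 A.r1=1 B.r0=2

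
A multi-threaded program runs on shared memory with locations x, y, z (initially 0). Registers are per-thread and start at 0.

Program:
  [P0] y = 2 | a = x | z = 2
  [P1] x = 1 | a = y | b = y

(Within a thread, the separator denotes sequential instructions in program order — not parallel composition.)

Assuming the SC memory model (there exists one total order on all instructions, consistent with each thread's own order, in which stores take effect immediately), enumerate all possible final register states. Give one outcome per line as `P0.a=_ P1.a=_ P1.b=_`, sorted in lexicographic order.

outcome vector order: (P0.a,P1.a,P1.b)
|SC outcomes| = 4

P0.a=0 P1.a=2 P1.b=2
P0.a=1 P1.a=0 P1.b=0
P0.a=1 P1.a=0 P1.b=2
P0.a=1 P1.a=2 P1.b=2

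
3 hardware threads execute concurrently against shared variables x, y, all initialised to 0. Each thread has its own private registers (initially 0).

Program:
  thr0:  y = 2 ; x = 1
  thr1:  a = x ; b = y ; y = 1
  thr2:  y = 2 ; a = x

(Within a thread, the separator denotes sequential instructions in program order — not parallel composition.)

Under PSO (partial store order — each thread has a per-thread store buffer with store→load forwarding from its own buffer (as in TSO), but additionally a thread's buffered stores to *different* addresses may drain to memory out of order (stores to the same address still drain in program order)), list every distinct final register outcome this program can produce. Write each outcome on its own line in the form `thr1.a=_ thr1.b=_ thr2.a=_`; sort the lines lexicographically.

outcome vector order: (thr1.a,thr1.b,thr2.a)
|PSO outcomes| = 8

thr1.a=0 thr1.b=0 thr2.a=0
thr1.a=0 thr1.b=0 thr2.a=1
thr1.a=0 thr1.b=2 thr2.a=0
thr1.a=0 thr1.b=2 thr2.a=1
thr1.a=1 thr1.b=0 thr2.a=0
thr1.a=1 thr1.b=0 thr2.a=1
thr1.a=1 thr1.b=2 thr2.a=0
thr1.a=1 thr1.b=2 thr2.a=1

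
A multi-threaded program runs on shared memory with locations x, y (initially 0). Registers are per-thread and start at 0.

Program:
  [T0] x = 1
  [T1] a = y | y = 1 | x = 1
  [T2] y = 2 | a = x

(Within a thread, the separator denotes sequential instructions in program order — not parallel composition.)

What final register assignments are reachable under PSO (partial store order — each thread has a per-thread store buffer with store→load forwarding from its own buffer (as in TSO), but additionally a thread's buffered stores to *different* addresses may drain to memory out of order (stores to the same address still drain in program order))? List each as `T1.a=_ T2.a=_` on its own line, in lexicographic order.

T1.a=0 T2.a=0
T1.a=0 T2.a=1
T1.a=2 T2.a=0
T1.a=2 T2.a=1

outcome vector order: (T1.a,T2.a)
|PSO outcomes| = 4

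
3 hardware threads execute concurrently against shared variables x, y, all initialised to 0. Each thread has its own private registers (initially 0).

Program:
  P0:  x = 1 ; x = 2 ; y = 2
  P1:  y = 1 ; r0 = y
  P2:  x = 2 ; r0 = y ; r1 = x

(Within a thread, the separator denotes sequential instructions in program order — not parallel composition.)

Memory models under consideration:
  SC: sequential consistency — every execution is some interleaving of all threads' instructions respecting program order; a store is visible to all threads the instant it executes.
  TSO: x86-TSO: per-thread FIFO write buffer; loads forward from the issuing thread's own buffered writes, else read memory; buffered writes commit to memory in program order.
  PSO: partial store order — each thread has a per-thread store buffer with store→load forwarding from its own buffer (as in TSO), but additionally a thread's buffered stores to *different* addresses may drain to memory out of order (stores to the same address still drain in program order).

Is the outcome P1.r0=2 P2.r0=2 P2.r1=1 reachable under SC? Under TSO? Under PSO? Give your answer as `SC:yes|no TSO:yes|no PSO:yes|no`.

SC:no TSO:no PSO:yes

outcome vector order: (P1.r0,P2.r0,P2.r1)
SC (10): (1,0,1) (1,0,2) (1,1,1) (1,1,2) (1,2,2) (2,0,1) (2,0,2) (2,1,1) (2,1,2) (2,2,2)
TSO (10): (1,0,1) (1,0,2) (1,1,1) (1,1,2) (1,2,2) (2,0,1) (2,0,2) (2,1,1) (2,1,2) (2,2,2)
PSO (12): (1,0,1) (1,0,2) (1,1,1) (1,1,2) (1,2,1) (1,2,2) (2,0,1) (2,0,2) (2,1,1) (2,1,2) (2,2,1) (2,2,2)
target (2,2,1) ∈ {PSO}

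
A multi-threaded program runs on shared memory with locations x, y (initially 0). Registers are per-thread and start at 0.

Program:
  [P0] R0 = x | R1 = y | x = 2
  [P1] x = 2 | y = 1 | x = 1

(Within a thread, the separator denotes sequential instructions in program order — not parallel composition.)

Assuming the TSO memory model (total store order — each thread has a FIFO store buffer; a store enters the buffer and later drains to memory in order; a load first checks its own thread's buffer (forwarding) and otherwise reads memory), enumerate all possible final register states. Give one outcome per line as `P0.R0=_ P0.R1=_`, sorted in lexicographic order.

outcome vector order: (P0.R0,P0.R1)
|TSO outcomes| = 5

P0.R0=0 P0.R1=0
P0.R0=0 P0.R1=1
P0.R0=1 P0.R1=1
P0.R0=2 P0.R1=0
P0.R0=2 P0.R1=1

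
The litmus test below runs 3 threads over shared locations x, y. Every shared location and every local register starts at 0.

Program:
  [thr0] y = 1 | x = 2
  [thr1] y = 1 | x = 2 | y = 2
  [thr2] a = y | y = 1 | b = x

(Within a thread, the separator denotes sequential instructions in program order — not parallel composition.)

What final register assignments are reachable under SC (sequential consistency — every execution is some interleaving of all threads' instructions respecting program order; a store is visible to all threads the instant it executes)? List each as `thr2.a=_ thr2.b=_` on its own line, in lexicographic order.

thr2.a=0 thr2.b=0
thr2.a=0 thr2.b=2
thr2.a=1 thr2.b=0
thr2.a=1 thr2.b=2
thr2.a=2 thr2.b=2

outcome vector order: (thr2.a,thr2.b)
|SC outcomes| = 5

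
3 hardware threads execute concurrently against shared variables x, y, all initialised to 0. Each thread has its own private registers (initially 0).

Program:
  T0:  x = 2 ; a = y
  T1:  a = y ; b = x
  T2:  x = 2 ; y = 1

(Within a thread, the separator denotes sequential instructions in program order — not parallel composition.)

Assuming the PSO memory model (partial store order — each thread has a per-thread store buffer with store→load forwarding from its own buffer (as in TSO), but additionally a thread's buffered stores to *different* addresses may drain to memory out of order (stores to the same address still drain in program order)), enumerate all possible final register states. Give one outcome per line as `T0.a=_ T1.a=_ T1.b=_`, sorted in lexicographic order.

T0.a=0 T1.a=0 T1.b=0
T0.a=0 T1.a=0 T1.b=2
T0.a=0 T1.a=1 T1.b=0
T0.a=0 T1.a=1 T1.b=2
T0.a=1 T1.a=0 T1.b=0
T0.a=1 T1.a=0 T1.b=2
T0.a=1 T1.a=1 T1.b=0
T0.a=1 T1.a=1 T1.b=2

outcome vector order: (T0.a,T1.a,T1.b)
|PSO outcomes| = 8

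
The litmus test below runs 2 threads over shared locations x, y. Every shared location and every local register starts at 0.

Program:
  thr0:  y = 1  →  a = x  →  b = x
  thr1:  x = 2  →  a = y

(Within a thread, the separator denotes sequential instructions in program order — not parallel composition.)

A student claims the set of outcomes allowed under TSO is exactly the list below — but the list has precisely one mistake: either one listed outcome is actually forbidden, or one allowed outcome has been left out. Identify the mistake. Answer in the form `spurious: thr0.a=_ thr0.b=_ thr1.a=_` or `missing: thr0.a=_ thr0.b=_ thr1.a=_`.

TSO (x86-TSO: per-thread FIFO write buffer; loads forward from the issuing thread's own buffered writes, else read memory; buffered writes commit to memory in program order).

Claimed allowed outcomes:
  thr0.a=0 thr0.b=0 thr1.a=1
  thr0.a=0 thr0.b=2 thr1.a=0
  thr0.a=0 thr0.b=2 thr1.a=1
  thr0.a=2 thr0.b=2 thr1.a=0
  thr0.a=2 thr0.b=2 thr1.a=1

missing: thr0.a=0 thr0.b=0 thr1.a=0

outcome vector order: (thr0.a,thr0.b,thr1.a)
TSO (6): 000, 001, 020, 021, 220, 221
TSO∖claimed = {000}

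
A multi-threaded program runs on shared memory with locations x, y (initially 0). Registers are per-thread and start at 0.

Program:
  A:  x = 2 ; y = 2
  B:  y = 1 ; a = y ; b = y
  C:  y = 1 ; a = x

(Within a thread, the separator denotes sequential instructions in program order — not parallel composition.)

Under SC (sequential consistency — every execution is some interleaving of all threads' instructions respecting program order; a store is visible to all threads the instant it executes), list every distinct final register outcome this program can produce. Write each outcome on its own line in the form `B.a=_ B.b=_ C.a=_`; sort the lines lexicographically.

B.a=1 B.b=1 C.a=0
B.a=1 B.b=1 C.a=2
B.a=1 B.b=2 C.a=0
B.a=1 B.b=2 C.a=2
B.a=2 B.b=1 C.a=2
B.a=2 B.b=2 C.a=0
B.a=2 B.b=2 C.a=2

outcome vector order: (B.a,B.b,C.a)
|SC outcomes| = 7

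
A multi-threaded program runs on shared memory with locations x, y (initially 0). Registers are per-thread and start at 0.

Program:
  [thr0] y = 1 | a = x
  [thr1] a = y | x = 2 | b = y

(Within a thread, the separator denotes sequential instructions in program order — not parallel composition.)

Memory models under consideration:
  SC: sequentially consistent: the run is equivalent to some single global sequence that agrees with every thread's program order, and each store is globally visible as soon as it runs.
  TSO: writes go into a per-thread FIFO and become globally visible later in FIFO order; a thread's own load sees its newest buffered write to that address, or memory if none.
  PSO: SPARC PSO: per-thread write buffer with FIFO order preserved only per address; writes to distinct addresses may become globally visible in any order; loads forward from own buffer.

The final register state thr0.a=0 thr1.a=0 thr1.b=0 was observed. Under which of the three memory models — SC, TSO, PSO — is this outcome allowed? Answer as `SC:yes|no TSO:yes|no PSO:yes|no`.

outcome vector order: (thr0.a,thr1.a,thr1.b)
under SC → (0,0,1), (0,1,1), (2,0,0), (2,0,1), (2,1,1)
under TSO → (0,0,0), (0,0,1), (0,1,1), (2,0,0), (2,0,1), (2,1,1)
under PSO → (0,0,0), (0,0,1), (0,1,1), (2,0,0), (2,0,1), (2,1,1)
target (0,0,0) ∈ {TSO,PSO}

SC:no TSO:yes PSO:yes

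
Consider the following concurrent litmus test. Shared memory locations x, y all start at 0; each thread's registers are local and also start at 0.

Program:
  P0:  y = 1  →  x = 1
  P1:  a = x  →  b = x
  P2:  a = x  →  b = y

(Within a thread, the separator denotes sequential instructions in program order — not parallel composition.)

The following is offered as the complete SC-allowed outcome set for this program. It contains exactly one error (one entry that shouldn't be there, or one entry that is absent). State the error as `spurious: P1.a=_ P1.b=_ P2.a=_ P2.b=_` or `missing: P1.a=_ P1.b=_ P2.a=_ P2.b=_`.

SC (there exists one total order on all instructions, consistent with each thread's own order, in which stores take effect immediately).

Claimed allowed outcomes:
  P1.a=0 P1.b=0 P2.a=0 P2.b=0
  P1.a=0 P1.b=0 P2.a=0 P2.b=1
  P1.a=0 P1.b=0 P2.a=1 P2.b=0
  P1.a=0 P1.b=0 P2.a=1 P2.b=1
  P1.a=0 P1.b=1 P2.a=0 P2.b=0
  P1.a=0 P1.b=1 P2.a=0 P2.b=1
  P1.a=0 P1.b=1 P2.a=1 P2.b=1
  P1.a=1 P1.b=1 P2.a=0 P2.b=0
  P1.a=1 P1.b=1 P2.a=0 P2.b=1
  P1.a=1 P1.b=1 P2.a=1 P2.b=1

spurious: P1.a=0 P1.b=0 P2.a=1 P2.b=0

outcome vector order: (P1.a,P1.b,P2.a,P2.b)
[SC] allowed = {(0,0,0,0) (0,0,0,1) (0,0,1,1) (0,1,0,0) (0,1,0,1) (0,1,1,1) (1,1,0,0) (1,1,0,1) (1,1,1,1)}
claimed∖SC = {(0,0,1,0)}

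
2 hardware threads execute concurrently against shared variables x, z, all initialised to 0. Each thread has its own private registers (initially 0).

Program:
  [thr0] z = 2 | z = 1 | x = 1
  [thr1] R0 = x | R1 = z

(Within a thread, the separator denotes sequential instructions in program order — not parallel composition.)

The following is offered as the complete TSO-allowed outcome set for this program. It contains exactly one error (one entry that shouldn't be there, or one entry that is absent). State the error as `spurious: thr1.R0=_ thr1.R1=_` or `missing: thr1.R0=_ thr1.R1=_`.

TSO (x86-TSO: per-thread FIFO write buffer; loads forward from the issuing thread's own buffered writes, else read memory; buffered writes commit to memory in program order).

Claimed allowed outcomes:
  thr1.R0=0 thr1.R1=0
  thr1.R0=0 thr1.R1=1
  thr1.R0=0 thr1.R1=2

outcome vector order: (thr1.R0,thr1.R1)
under TSO → 0/0 0/1 0/2 1/1
TSO∖claimed = {1/1}

missing: thr1.R0=1 thr1.R1=1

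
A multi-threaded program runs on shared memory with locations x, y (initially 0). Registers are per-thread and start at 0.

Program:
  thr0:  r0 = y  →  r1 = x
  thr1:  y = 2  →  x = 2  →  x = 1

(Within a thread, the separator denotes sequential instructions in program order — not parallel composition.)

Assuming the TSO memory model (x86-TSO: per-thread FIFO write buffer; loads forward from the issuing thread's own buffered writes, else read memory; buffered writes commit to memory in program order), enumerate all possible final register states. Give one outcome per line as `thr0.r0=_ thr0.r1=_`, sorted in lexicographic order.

thr0.r0=0 thr0.r1=0
thr0.r0=0 thr0.r1=1
thr0.r0=0 thr0.r1=2
thr0.r0=2 thr0.r1=0
thr0.r0=2 thr0.r1=1
thr0.r0=2 thr0.r1=2

outcome vector order: (thr0.r0,thr0.r1)
|TSO outcomes| = 6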